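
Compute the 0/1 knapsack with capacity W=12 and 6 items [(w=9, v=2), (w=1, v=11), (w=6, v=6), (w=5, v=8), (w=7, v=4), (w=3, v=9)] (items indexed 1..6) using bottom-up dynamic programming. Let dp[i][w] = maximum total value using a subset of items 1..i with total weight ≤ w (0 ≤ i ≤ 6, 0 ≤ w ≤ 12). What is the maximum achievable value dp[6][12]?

28

i\w   0   1   2   3   4   5   6   7   8   9  10  11  12
  0   0   0   0   0   0   0   0   0   0   0   0   0   0
  1   0   0   0   0   0   0   0   0   0   2   2   2   2
  2   0  11  11  11  11  11  11  11  11  11  13  13  13
  3   0  11  11  11  11  11  11  17  17  17  17  17  17
  4   0  11  11  11  11  11  19  19  19  19  19  19  25
  5   0  11  11  11  11  11  19  19  19  19  19  19  25
  6   0  11  11  11  20  20  20  20  20  28  28  28  28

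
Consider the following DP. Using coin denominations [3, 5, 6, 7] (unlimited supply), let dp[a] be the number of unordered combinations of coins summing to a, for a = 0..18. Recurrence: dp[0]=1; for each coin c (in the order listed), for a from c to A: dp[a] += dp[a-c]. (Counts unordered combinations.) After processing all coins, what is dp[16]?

after  coin     0     1     2     3     4     5     6     7     8     9    10    11    12    13    14    15    16    17    18
          3     1     0     0     1     0     0     1     0     0     1     0     0     1     0     0     1     0     0     1
          5     1     0     0     1     0     1     1     0     1     1     1     1     1     1     1     2     1     1     2
          6     1     0     0     1     0     1     2     0     1     2     1     2     3     1     2     4     2     3     5
          7     1     0     0     1     0     1     2     1     1     2     2     2     4     3     3     5     4     5     7

4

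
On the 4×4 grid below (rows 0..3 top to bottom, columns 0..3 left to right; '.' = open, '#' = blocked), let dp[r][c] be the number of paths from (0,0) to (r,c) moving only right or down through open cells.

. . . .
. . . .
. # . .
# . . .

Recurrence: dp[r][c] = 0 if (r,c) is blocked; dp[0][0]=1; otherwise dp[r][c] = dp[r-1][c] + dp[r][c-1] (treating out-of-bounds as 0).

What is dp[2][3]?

7

r\c   0   1   2   3
  0   1   1   1   1
  1   1   2   3   4
  2   1   0   3   7
  3   0   0   3  10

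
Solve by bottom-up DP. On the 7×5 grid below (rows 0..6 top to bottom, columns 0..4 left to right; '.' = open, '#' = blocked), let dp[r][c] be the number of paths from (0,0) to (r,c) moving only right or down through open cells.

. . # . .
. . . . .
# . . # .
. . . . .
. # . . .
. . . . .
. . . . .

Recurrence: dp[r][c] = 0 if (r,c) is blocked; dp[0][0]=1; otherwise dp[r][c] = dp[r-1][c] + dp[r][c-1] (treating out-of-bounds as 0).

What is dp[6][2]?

r\c   0   1   2   3   4
  0   1   1   0   0   0
  1   1   2   2   2   2
  2   0   2   4   0   2
  3   0   2   6   6   8
  4   0   0   6  12  20
  5   0   0   6  18  38
  6   0   0   6  24  62

6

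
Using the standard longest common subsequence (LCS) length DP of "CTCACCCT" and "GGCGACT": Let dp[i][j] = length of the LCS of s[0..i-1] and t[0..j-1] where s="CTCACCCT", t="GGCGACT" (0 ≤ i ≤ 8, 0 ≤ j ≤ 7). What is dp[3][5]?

   ''  G  G  C  G  A  C  T
''  0  0  0  0  0  0  0  0
 C  0  0  0  1  1  1  1  1
 T  0  0  0  1  1  1  1  2
 C  0  0  0  1  1  1  2  2
 A  0  0  0  1  1  2  2  2
 C  0  0  0  1  1  2  3  3
 C  0  0  0  1  1  2  3  3
 C  0  0  0  1  1  2  3  3
 T  0  0  0  1  1  2  3  4

1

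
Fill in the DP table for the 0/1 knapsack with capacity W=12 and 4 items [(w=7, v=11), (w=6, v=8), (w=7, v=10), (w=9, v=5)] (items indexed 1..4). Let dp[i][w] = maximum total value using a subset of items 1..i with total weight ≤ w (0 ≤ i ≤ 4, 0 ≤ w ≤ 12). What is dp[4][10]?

i\w   0   1   2   3   4   5   6   7   8   9  10  11  12
  0   0   0   0   0   0   0   0   0   0   0   0   0   0
  1   0   0   0   0   0   0   0  11  11  11  11  11  11
  2   0   0   0   0   0   0   8  11  11  11  11  11  11
  3   0   0   0   0   0   0   8  11  11  11  11  11  11
  4   0   0   0   0   0   0   8  11  11  11  11  11  11

11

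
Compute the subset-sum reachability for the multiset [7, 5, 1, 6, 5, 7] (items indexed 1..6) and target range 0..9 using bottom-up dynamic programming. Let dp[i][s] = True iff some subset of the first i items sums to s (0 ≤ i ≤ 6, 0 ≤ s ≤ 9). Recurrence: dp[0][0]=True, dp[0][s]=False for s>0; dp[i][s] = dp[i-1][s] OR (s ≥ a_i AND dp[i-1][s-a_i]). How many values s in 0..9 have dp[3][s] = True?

i\s   0   1   2   3   4   5   6   7   8   9
  0   T   F   F   F   F   F   F   F   F   F
  1   T   F   F   F   F   F   F   T   F   F
  2   T   F   F   F   F   T   F   T   F   F
  3   T   T   F   F   F   T   T   T   T   F
  4   T   T   F   F   F   T   T   T   T   F
  5   T   T   F   F   F   T   T   T   T   F
  6   T   T   F   F   F   T   T   T   T   F

6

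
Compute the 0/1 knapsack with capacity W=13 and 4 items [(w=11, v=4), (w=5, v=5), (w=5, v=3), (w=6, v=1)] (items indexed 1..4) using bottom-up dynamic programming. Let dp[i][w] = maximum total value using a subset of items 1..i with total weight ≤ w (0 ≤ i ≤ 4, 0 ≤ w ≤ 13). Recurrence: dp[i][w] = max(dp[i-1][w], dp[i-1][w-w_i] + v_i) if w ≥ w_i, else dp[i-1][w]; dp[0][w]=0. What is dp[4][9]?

i\w   0   1   2   3   4   5   6   7   8   9  10  11  12  13
  0   0   0   0   0   0   0   0   0   0   0   0   0   0   0
  1   0   0   0   0   0   0   0   0   0   0   0   4   4   4
  2   0   0   0   0   0   5   5   5   5   5   5   5   5   5
  3   0   0   0   0   0   5   5   5   5   5   8   8   8   8
  4   0   0   0   0   0   5   5   5   5   5   8   8   8   8

5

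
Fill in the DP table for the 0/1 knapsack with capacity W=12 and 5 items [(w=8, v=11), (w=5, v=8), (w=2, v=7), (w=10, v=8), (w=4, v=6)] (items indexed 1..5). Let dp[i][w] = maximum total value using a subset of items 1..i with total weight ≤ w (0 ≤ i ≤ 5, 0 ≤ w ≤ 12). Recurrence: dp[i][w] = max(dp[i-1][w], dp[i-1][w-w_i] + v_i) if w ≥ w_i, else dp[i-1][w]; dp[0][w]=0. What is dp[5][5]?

i\w   0   1   2   3   4   5   6   7   8   9  10  11  12
  0   0   0   0   0   0   0   0   0   0   0   0   0   0
  1   0   0   0   0   0   0   0   0  11  11  11  11  11
  2   0   0   0   0   0   8   8   8  11  11  11  11  11
  3   0   0   7   7   7   8   8  15  15  15  18  18  18
  4   0   0   7   7   7   8   8  15  15  15  18  18  18
  5   0   0   7   7   7   8  13  15  15  15  18  21  21

8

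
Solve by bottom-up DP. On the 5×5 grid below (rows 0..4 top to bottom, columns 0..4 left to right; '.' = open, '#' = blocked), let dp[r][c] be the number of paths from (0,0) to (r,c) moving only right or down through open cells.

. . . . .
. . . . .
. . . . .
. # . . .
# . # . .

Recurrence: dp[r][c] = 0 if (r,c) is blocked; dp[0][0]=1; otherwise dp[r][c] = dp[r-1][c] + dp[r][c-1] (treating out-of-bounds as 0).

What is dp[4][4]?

r\c   0   1   2   3   4
  0   1   1   1   1   1
  1   1   2   3   4   5
  2   1   3   6  10  15
  3   1   0   6  16  31
  4   0   0   0  16  47

47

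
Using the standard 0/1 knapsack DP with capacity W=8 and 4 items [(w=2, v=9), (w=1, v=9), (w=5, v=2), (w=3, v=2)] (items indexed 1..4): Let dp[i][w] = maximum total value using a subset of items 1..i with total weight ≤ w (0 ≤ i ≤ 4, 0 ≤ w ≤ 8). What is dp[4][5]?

i\w   0   1   2   3   4   5   6   7   8
  0   0   0   0   0   0   0   0   0   0
  1   0   0   9   9   9   9   9   9   9
  2   0   9   9  18  18  18  18  18  18
  3   0   9   9  18  18  18  18  18  20
  4   0   9   9  18  18  18  20  20  20

18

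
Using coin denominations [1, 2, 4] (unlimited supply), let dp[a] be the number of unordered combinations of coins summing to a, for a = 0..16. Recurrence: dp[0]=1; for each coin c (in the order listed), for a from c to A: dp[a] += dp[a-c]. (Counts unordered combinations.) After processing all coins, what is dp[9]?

9

after  coin     0     1     2     3     4     5     6     7     8     9    10    11    12    13    14    15    16
          1     1     1     1     1     1     1     1     1     1     1     1     1     1     1     1     1     1
          2     1     1     2     2     3     3     4     4     5     5     6     6     7     7     8     8     9
          4     1     1     2     2     4     4     6     6     9     9    12    12    16    16    20    20    25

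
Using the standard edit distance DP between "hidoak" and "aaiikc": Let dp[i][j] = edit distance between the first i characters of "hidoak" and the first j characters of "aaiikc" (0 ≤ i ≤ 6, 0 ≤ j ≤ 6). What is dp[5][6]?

   ''  a  a  i  i  k  c
''  0  1  2  3  4  5  6
 h  1  1  2  3  4  5  6
 i  2  2  2  2  3  4  5
 d  3  3  3  3  3  4  5
 o  4  4  4  4  4  4  5
 a  5  4  4  5  5  5  5
 k  6  5  5  5  6  5  6

5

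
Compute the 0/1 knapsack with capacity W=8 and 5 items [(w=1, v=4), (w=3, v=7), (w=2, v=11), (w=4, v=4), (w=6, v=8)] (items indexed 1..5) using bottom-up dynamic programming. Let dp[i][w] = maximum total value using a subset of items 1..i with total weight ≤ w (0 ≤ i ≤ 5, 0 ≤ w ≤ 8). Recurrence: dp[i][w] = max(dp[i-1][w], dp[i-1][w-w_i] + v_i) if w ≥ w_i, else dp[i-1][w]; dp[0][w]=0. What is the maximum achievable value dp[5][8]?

22

i\w   0   1   2   3   4   5   6   7   8
  0   0   0   0   0   0   0   0   0   0
  1   0   4   4   4   4   4   4   4   4
  2   0   4   4   7  11  11  11  11  11
  3   0   4  11  15  15  18  22  22  22
  4   0   4  11  15  15  18  22  22  22
  5   0   4  11  15  15  18  22  22  22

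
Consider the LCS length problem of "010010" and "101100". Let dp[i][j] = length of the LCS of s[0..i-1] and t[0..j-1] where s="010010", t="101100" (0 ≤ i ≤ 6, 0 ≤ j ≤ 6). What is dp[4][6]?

   ''  1  0  1  1  0  0
''  0  0  0  0  0  0  0
 0  0  0  1  1  1  1  1
 1  0  1  1  2  2  2  2
 0  0  1  2  2  2  3  3
 0  0  1  2  2  2  3  4
 1  0  1  2  3  3  3  4
 0  0  1  2  3  3  4  4

4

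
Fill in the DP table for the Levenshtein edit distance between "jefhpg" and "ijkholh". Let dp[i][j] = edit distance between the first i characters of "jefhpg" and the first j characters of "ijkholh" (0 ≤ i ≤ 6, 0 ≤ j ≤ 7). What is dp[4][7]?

   ''  i  j  k  h  o  l  h
''  0  1  2  3  4  5  6  7
 j  1  1  1  2  3  4  5  6
 e  2  2  2  2  3  4  5  6
 f  3  3  3  3  3  4  5  6
 h  4  4  4  4  3  4  5  5
 p  5  5  5  5  4  4  5  6
 g  6  6  6  6  5  5  5  6

5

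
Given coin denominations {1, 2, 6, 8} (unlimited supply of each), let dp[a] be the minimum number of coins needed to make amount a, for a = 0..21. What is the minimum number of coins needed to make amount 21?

4

 a  0  1  2  3  4  5  6  7  8  9 10 11 12 13 14 15 16 17 18 19 20 21
dp  0  1  1  2  2  3  1  2  1  2  2  3  2  3  2  3  2  3  3  4  3  4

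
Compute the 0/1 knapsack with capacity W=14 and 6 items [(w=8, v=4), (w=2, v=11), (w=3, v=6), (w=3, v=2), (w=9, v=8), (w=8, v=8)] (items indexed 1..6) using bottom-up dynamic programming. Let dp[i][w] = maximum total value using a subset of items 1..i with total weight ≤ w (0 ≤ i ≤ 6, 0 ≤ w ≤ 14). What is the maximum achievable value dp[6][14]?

i\w   0   1   2   3   4   5   6   7   8   9  10  11  12  13  14
  0   0   0   0   0   0   0   0   0   0   0   0   0   0   0   0
  1   0   0   0   0   0   0   0   0   4   4   4   4   4   4   4
  2   0   0  11  11  11  11  11  11  11  11  15  15  15  15  15
  3   0   0  11  11  11  17  17  17  17  17  17  17  17  21  21
  4   0   0  11  11  11  17  17  17  19  19  19  19  19  21  21
  5   0   0  11  11  11  17  17  17  19  19  19  19  19  21  25
  6   0   0  11  11  11  17  17  17  19  19  19  19  19  25  25

25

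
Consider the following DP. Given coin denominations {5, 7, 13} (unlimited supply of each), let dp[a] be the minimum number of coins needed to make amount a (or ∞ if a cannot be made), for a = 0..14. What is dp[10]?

 a  0  1  2  3  4  5  6  7  8  9 10 11 12 13 14
dp  0  -  -  -  -  1  -  1  -  -  2  -  2  1  2
(- denotes ∞ / unreachable)

2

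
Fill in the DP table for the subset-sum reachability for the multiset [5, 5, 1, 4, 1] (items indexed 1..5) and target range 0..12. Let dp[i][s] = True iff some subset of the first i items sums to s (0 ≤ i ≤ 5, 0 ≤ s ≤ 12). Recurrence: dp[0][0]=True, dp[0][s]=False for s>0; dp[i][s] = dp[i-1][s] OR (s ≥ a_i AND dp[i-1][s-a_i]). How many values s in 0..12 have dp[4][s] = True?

i\s   0   1   2   3   4   5   6   7   8   9  10  11  12
  0   T   F   F   F   F   F   F   F   F   F   F   F   F
  1   T   F   F   F   F   T   F   F   F   F   F   F   F
  2   T   F   F   F   F   T   F   F   F   F   T   F   F
  3   T   T   F   F   F   T   T   F   F   F   T   T   F
  4   T   T   F   F   T   T   T   F   F   T   T   T   F
  5   T   T   T   F   T   T   T   T   F   T   T   T   T

8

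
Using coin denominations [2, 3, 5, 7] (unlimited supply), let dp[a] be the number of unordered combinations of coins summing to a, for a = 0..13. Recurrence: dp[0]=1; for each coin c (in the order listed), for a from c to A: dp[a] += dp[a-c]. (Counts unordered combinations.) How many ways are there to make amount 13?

after  coin     0     1     2     3     4     5     6     7     8     9    10    11    12    13
          2     1     0     1     0     1     0     1     0     1     0     1     0     1     0
          3     1     0     1     1     1     1     2     1     2     2     2     2     3     2
          5     1     0     1     1     1     2     2     2     3     3     4     4     5     5
          7     1     0     1     1     1     2     2     3     3     4     5     5     7     7

7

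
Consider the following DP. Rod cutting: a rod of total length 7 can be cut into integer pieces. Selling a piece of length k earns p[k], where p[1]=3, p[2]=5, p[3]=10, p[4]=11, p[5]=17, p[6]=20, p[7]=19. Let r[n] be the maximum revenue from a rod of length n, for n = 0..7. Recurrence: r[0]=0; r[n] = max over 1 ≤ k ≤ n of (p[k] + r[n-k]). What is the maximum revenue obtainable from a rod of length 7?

   n    0    1    2    3    4    5    6    7
r[n]    0    3    6   10   13   17   20   23

23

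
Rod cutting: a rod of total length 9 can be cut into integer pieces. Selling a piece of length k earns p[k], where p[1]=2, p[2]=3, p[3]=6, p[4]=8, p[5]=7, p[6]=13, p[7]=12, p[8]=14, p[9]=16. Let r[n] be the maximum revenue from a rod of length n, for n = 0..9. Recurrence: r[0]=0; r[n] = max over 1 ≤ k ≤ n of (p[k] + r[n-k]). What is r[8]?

17

   n    0    1    2    3    4    5    6    7    8    9
r[n]    0    2    4    6    8   10   13   15   17   19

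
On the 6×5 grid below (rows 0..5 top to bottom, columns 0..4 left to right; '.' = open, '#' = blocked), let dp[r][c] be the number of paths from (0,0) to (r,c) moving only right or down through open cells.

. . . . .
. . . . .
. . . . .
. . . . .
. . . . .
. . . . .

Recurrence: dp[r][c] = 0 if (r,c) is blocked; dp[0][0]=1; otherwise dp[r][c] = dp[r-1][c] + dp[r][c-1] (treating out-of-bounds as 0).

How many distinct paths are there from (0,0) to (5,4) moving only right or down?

r\c   0   1   2   3   4
  0   1   1   1   1   1
  1   1   2   3   4   5
  2   1   3   6  10  15
  3   1   4  10  20  35
  4   1   5  15  35  70
  5   1   6  21  56 126

126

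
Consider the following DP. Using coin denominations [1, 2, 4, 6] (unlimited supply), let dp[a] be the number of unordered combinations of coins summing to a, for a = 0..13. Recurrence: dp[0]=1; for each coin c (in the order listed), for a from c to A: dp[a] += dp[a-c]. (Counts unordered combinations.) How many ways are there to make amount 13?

after  coin     0     1     2     3     4     5     6     7     8     9    10    11    12    13
          1     1     1     1     1     1     1     1     1     1     1     1     1     1     1
          2     1     1     2     2     3     3     4     4     5     5     6     6     7     7
          4     1     1     2     2     4     4     6     6     9     9    12    12    16    16
          6     1     1     2     2     4     4     7     7    11    11    16    16    23    23

23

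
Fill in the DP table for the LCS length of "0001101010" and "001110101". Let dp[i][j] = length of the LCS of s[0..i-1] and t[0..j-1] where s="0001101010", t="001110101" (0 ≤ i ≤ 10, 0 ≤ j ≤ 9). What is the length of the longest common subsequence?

   ''  0  0  1  1  1  0  1  0  1
''  0  0  0  0  0  0  0  0  0  0
 0  0  1  1  1  1  1  1  1  1  1
 0  0  1  2  2  2  2  2  2  2  2
 0  0  1  2  2  2  2  3  3  3  3
 1  0  1  2  3  3  3  3  4  4  4
 1  0  1  2  3  4  4  4  4  4  5
 0  0  1  2  3  4  4  5  5  5  5
 1  0  1  2  3  4  5  5  6  6  6
 0  0  1  2  3  4  5  6  6  7  7
 1  0  1  2  3  4  5  6  7  7  8
 0  0  1  2  3  4  5  6  7  8  8

8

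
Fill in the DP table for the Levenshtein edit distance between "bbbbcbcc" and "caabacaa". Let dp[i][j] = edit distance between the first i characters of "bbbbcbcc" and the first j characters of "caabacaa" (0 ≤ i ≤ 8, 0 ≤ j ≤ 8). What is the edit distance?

7

   ''  c  a  a  b  a  c  a  a
''  0  1  2  3  4  5  6  7  8
 b  1  1  2  3  3  4  5  6  7
 b  2  2  2  3  3  4  5  6  7
 b  3  3  3  3  3  4  5  6  7
 b  4  4  4  4  3  4  5  6  7
 c  5  4  5  5  4  4  4  5  6
 b  6  5  5  6  5  5  5  5  6
 c  7  6  6  6  6  6  5  6  6
 c  8  7  7  7  7  7  6  6  7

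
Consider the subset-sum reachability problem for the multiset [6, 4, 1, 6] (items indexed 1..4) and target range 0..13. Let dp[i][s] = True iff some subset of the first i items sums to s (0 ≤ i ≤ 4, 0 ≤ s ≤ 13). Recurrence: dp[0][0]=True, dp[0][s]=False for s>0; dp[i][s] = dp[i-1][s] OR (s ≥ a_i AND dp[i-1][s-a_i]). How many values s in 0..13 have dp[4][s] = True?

10

i\s   0   1   2   3   4   5   6   7   8   9  10  11  12  13
  0   T   F   F   F   F   F   F   F   F   F   F   F   F   F
  1   T   F   F   F   F   F   T   F   F   F   F   F   F   F
  2   T   F   F   F   T   F   T   F   F   F   T   F   F   F
  3   T   T   F   F   T   T   T   T   F   F   T   T   F   F
  4   T   T   F   F   T   T   T   T   F   F   T   T   T   T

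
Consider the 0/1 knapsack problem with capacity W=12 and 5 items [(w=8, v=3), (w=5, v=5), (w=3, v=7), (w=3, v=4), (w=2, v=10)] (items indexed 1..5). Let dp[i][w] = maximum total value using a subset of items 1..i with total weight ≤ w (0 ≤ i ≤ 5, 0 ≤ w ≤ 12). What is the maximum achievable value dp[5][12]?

i\w   0   1   2   3   4   5   6   7   8   9  10  11  12
  0   0   0   0   0   0   0   0   0   0   0   0   0   0
  1   0   0   0   0   0   0   0   0   3   3   3   3   3
  2   0   0   0   0   0   5   5   5   5   5   5   5   5
  3   0   0   0   7   7   7   7   7  12  12  12  12  12
  4   0   0   0   7   7   7  11  11  12  12  12  16  16
  5   0   0  10  10  10  17  17  17  21  21  22  22  22

22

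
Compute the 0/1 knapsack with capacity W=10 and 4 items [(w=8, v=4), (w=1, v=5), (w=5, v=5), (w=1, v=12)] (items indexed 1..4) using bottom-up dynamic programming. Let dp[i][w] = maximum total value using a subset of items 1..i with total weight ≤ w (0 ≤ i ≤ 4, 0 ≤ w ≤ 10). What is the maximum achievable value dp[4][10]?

i\w   0   1   2   3   4   5   6   7   8   9  10
  0   0   0   0   0   0   0   0   0   0   0   0
  1   0   0   0   0   0   0   0   0   4   4   4
  2   0   5   5   5   5   5   5   5   5   9   9
  3   0   5   5   5   5   5  10  10  10  10  10
  4   0  12  17  17  17  17  17  22  22  22  22

22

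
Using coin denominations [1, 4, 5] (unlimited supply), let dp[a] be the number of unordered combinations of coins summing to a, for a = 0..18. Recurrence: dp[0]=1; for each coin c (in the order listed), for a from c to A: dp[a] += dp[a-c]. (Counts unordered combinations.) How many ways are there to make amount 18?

after  coin     0     1     2     3     4     5     6     7     8     9    10    11    12    13    14    15    16    17    18
          1     1     1     1     1     1     1     1     1     1     1     1     1     1     1     1     1     1     1     1
          4     1     1     1     1     2     2     2     2     3     3     3     3     4     4     4     4     5     5     5
          5     1     1     1     1     2     3     3     3     4     5     6     6     7     8     9    10    11    12    13

13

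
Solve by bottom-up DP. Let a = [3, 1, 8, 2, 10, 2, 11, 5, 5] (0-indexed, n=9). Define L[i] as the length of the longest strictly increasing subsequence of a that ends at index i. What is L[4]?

3

   i    0    1    2    3    4    5    6    7    8
a[i]    3    1    8    2   10    2   11    5    5
L[i]    1    1    2    2    3    2    4    3    3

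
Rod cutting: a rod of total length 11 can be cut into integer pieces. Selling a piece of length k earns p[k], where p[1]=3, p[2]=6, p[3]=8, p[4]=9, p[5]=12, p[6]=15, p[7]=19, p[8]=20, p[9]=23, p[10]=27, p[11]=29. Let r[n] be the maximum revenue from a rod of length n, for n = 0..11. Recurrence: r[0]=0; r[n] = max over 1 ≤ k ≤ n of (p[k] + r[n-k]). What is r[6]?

   n    0    1    2    3    4    5    6    7    8    9   10   11
r[n]    0    3    6    9   12   15   18   21   24   27   30   33

18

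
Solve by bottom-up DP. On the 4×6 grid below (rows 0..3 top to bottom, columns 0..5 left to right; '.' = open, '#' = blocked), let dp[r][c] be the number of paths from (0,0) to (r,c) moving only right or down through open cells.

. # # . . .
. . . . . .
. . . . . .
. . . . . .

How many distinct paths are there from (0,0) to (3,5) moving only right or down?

21

r\c   0   1   2   3   4   5
  0   1   0   0   0   0   0
  1   1   1   1   1   1   1
  2   1   2   3   4   5   6
  3   1   3   6  10  15  21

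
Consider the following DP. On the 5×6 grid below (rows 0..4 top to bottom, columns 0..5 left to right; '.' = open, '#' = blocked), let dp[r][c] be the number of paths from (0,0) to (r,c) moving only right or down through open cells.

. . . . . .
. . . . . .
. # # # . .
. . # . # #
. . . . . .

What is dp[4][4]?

r\c   0   1   2   3   4   5
  0   1   1   1   1   1   1
  1   1   2   3   4   5   6
  2   1   0   0   0   5  11
  3   1   1   0   0   0   0
  4   1   2   2   2   2   2

2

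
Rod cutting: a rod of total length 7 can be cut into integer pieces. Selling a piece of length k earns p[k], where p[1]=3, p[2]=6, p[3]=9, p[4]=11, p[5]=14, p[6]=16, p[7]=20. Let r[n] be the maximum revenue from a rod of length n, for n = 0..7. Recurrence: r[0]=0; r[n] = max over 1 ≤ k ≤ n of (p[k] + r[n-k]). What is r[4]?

12

   n    0    1    2    3    4    5    6    7
r[n]    0    3    6    9   12   15   18   21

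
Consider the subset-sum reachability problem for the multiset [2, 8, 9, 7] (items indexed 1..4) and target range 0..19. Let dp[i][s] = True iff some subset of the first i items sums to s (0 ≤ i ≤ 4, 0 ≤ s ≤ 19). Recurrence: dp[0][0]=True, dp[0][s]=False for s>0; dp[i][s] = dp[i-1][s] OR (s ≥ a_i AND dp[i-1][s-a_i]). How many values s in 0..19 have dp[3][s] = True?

8

i\s   0   1   2   3   4   5   6   7   8   9  10  11  12  13  14  15  16  17  18  19
  0   T   F   F   F   F   F   F   F   F   F   F   F   F   F   F   F   F   F   F   F
  1   T   F   T   F   F   F   F   F   F   F   F   F   F   F   F   F   F   F   F   F
  2   T   F   T   F   F   F   F   F   T   F   T   F   F   F   F   F   F   F   F   F
  3   T   F   T   F   F   F   F   F   T   T   T   T   F   F   F   F   F   T   F   T
  4   T   F   T   F   F   F   F   T   T   T   T   T   F   F   F   T   T   T   T   T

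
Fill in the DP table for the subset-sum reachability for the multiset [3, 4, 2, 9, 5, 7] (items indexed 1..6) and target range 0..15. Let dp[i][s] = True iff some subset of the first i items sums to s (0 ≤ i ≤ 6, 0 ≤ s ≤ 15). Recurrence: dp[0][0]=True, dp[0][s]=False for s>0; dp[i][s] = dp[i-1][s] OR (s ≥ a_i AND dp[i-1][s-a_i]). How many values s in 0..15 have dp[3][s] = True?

i\s   0   1   2   3   4   5   6   7   8   9  10  11  12  13  14  15
  0   T   F   F   F   F   F   F   F   F   F   F   F   F   F   F   F
  1   T   F   F   T   F   F   F   F   F   F   F   F   F   F   F   F
  2   T   F   F   T   T   F   F   T   F   F   F   F   F   F   F   F
  3   T   F   T   T   T   T   T   T   F   T   F   F   F   F   F   F
  4   T   F   T   T   T   T   T   T   F   T   F   T   T   T   T   T
  5   T   F   T   T   T   T   T   T   T   T   T   T   T   T   T   T
  6   T   F   T   T   T   T   T   T   T   T   T   T   T   T   T   T

8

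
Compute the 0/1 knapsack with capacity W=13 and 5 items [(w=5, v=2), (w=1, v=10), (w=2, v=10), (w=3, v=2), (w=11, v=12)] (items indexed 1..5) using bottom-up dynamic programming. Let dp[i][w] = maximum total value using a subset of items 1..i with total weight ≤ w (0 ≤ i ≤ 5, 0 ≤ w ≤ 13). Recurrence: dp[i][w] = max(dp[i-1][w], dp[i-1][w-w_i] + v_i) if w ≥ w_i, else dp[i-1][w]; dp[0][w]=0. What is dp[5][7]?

i\w   0   1   2   3   4   5   6   7   8   9  10  11  12  13
  0   0   0   0   0   0   0   0   0   0   0   0   0   0   0
  1   0   0   0   0   0   2   2   2   2   2   2   2   2   2
  2   0  10  10  10  10  10  12  12  12  12  12  12  12  12
  3   0  10  10  20  20  20  20  20  22  22  22  22  22  22
  4   0  10  10  20  20  20  22  22  22  22  22  24  24  24
  5   0  10  10  20  20  20  22  22  22  22  22  24  24  24

22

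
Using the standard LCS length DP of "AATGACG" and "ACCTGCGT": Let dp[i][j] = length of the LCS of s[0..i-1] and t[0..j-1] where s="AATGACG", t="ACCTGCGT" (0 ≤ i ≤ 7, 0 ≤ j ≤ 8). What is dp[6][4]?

2

   ''  A  C  C  T  G  C  G  T
''  0  0  0  0  0  0  0  0  0
 A  0  1  1  1  1  1  1  1  1
 A  0  1  1  1  1  1  1  1  1
 T  0  1  1  1  2  2  2  2  2
 G  0  1  1  1  2  3  3  3  3
 A  0  1  1  1  2  3  3  3  3
 C  0  1  2  2  2  3  4  4  4
 G  0  1  2  2  2  3  4  5  5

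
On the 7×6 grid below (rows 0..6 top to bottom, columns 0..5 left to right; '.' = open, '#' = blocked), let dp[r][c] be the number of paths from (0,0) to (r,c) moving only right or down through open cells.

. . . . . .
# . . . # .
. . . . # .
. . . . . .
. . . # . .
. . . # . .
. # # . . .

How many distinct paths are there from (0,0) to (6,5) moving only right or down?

41

r\c   0   1   2   3   4   5
  0   1   1   1   1   1   1
  1   0   1   2   3   0   1
  2   0   1   3   6   0   1
  3   0   1   4  10  10  11
  4   0   1   5   0  10  21
  5   0   1   6   0  10  31
  6   0   0   0   0  10  41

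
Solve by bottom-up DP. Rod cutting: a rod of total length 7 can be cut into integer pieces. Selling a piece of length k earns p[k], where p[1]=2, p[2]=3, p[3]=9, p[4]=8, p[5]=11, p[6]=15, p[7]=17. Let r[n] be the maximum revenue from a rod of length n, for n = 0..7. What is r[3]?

9

   n    0    1    2    3    4    5    6    7
r[n]    0    2    4    9   11   13   18   20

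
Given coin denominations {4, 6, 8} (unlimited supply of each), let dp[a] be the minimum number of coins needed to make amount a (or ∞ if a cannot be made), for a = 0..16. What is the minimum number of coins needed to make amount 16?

2

 a  0  1  2  3  4  5  6  7  8  9 10 11 12 13 14 15 16
dp  0  -  -  -  1  -  1  -  1  -  2  -  2  -  2  -  2
(- denotes ∞ / unreachable)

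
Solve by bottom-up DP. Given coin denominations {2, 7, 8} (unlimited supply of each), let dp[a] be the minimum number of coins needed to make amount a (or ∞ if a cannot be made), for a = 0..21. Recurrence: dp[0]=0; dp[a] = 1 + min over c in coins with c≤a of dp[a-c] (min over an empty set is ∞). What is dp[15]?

 a  0  1  2  3  4  5  6  7  8  9 10 11 12 13 14 15 16 17 18 19 20 21
dp  0  -  1  -  2  -  3  1  1  2  2  3  3  4  2  2  2  3  3  4  4  3
(- denotes ∞ / unreachable)

2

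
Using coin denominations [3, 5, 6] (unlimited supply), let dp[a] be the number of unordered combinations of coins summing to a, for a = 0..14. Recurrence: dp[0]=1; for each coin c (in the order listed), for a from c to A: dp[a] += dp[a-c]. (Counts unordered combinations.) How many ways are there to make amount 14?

after  coin     0     1     2     3     4     5     6     7     8     9    10    11    12    13    14
          3     1     0     0     1     0     0     1     0     0     1     0     0     1     0     0
          5     1     0     0     1     0     1     1     0     1     1     1     1     1     1     1
          6     1     0     0     1     0     1     2     0     1     2     1     2     3     1     2

2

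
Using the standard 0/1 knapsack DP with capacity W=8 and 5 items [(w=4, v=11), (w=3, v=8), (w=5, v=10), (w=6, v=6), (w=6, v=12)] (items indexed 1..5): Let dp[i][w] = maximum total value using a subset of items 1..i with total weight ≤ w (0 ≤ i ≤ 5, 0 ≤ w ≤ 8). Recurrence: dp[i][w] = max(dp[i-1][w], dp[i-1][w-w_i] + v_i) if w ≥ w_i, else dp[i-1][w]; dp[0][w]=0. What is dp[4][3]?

i\w   0   1   2   3   4   5   6   7   8
  0   0   0   0   0   0   0   0   0   0
  1   0   0   0   0  11  11  11  11  11
  2   0   0   0   8  11  11  11  19  19
  3   0   0   0   8  11  11  11  19  19
  4   0   0   0   8  11  11  11  19  19
  5   0   0   0   8  11  11  12  19  19

8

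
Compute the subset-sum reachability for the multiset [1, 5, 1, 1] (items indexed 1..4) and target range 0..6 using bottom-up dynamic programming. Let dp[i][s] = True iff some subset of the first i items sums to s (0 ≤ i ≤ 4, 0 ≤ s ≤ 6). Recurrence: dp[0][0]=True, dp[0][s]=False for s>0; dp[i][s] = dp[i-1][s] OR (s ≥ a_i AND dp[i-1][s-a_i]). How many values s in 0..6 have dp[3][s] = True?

i\s   0   1   2   3   4   5   6
  0   T   F   F   F   F   F   F
  1   T   T   F   F   F   F   F
  2   T   T   F   F   F   T   T
  3   T   T   T   F   F   T   T
  4   T   T   T   T   F   T   T

5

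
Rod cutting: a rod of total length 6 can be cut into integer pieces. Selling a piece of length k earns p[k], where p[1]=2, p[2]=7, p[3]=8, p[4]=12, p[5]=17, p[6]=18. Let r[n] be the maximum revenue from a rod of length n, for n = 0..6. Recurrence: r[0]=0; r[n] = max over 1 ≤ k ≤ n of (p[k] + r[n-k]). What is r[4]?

14

   n    0    1    2    3    4    5    6
r[n]    0    2    7    9   14   17   21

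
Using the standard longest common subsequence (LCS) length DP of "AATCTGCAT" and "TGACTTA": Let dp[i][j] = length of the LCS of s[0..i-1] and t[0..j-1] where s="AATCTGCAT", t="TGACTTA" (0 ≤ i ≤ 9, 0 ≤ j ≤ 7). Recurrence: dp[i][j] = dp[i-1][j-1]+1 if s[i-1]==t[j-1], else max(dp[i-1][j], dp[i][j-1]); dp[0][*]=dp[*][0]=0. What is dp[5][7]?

   ''  T  G  A  C  T  T  A
''  0  0  0  0  0  0  0  0
 A  0  0  0  1  1  1  1  1
 A  0  0  0  1  1  1  1  2
 T  0  1  1  1  1  2  2  2
 C  0  1  1  1  2  2  2  2
 T  0  1  1  1  2  3  3  3
 G  0  1  2  2  2  3  3  3
 C  0  1  2  2  3  3  3  3
 A  0  1  2  3  3  3  3  4
 T  0  1  2  3  3  4  4  4

3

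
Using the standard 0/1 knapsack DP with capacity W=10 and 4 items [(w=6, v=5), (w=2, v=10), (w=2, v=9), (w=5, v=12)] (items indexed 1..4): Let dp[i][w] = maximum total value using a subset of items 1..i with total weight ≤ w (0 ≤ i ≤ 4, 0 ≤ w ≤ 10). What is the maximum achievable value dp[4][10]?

i\w   0   1   2   3   4   5   6   7   8   9  10
  0   0   0   0   0   0   0   0   0   0   0   0
  1   0   0   0   0   0   0   5   5   5   5   5
  2   0   0  10  10  10  10  10  10  15  15  15
  3   0   0  10  10  19  19  19  19  19  19  24
  4   0   0  10  10  19  19  19  22  22  31  31

31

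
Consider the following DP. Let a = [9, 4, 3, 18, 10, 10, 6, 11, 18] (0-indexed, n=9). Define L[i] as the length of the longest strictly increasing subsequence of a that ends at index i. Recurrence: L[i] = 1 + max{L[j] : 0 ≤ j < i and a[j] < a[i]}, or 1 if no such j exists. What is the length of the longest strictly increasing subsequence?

4

   i    0    1    2    3    4    5    6    7    8
a[i]    9    4    3   18   10   10    6   11   18
L[i]    1    1    1    2    2    2    2    3    4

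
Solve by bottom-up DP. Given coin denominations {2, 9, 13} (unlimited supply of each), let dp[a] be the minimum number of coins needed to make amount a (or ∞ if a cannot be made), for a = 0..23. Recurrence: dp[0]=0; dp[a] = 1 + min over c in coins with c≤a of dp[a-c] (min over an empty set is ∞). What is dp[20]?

3

 a  0  1  2  3  4  5  6  7  8  9 10 11 12 13 14 15 16 17 18 19 20 21 22 23
dp  0  -  1  -  2  -  3  -  4  1  5  2  6  1  7  2  8  3  2  4  3  5  2  6
(- denotes ∞ / unreachable)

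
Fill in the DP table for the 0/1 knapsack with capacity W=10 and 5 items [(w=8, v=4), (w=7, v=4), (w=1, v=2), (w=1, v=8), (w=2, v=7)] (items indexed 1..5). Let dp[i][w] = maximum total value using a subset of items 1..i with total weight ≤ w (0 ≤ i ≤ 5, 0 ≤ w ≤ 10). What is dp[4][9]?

14

i\w   0   1   2   3   4   5   6   7   8   9  10
  0   0   0   0   0   0   0   0   0   0   0   0
  1   0   0   0   0   0   0   0   0   4   4   4
  2   0   0   0   0   0   0   0   4   4   4   4
  3   0   2   2   2   2   2   2   4   6   6   6
  4   0   8  10  10  10  10  10  10  12  14  14
  5   0   8  10  15  17  17  17  17  17  17  19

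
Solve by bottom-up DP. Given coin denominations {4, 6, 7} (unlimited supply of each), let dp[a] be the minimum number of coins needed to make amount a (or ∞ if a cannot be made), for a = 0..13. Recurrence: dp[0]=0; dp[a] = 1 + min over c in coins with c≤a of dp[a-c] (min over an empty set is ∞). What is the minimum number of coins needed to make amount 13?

 a  0  1  2  3  4  5  6  7  8  9 10 11 12 13
dp  0  -  -  -  1  -  1  1  2  -  2  2  2  2
(- denotes ∞ / unreachable)

2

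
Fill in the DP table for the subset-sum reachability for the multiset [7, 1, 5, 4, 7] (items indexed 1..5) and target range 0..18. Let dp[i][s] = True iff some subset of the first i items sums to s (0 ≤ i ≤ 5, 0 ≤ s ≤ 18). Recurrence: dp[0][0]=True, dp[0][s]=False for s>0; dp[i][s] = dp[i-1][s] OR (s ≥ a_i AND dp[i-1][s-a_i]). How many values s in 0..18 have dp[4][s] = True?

14

i\s   0   1   2   3   4   5   6   7   8   9  10  11  12  13  14  15  16  17  18
  0   T   F   F   F   F   F   F   F   F   F   F   F   F   F   F   F   F   F   F
  1   T   F   F   F   F   F   F   T   F   F   F   F   F   F   F   F   F   F   F
  2   T   T   F   F   F   F   F   T   T   F   F   F   F   F   F   F   F   F   F
  3   T   T   F   F   F   T   T   T   T   F   F   F   T   T   F   F   F   F   F
  4   T   T   F   F   T   T   T   T   T   T   T   T   T   T   F   F   T   T   F
  5   T   T   F   F   T   T   T   T   T   T   T   T   T   T   T   T   T   T   T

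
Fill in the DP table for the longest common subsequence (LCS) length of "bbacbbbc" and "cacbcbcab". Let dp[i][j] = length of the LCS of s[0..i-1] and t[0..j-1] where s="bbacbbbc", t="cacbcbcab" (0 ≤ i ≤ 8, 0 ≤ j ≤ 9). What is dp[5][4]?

   ''  c  a  c  b  c  b  c  a  b
''  0  0  0  0  0  0  0  0  0  0
 b  0  0  0  0  1  1  1  1  1  1
 b  0  0  0  0  1  1  2  2  2  2
 a  0  0  1  1  1  1  2  2  3  3
 c  0  1  1  2  2  2  2  3  3  3
 b  0  1  1  2  3  3  3  3  3  4
 b  0  1  1  2  3  3  4  4  4  4
 b  0  1  1  2  3  3  4  4  4  5
 c  0  1  1  2  3  4  4  5  5  5

3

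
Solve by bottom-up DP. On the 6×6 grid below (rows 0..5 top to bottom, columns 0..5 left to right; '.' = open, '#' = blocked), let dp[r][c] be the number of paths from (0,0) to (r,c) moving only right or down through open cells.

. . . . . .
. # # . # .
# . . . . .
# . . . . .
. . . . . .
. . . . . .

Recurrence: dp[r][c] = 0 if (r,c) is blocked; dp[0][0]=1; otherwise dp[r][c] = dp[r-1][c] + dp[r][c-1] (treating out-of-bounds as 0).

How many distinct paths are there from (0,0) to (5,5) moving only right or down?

11

r\c   0   1   2   3   4   5
  0   1   1   1   1   1   1
  1   1   0   0   1   0   1
  2   0   0   0   1   1   2
  3   0   0   0   1   2   4
  4   0   0   0   1   3   7
  5   0   0   0   1   4  11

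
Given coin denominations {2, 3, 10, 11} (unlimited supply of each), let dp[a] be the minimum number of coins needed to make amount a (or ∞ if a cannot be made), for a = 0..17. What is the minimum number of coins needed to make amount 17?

3

 a  0  1  2  3  4  5  6  7  8  9 10 11 12 13 14 15 16 17
dp  0  -  1  1  2  2  2  3  3  3  1  1  2  2  2  3  3  3
(- denotes ∞ / unreachable)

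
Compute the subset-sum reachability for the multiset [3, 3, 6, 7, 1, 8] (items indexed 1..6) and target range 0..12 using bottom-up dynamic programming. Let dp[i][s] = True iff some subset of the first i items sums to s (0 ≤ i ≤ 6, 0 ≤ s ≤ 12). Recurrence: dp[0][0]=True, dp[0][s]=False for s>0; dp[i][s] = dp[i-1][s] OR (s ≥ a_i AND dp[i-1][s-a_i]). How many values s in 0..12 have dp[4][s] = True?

i\s   0   1   2   3   4   5   6   7   8   9  10  11  12
  0   T   F   F   F   F   F   F   F   F   F   F   F   F
  1   T   F   F   T   F   F   F   F   F   F   F   F   F
  2   T   F   F   T   F   F   T   F   F   F   F   F   F
  3   T   F   F   T   F   F   T   F   F   T   F   F   T
  4   T   F   F   T   F   F   T   T   F   T   T   F   T
  5   T   T   F   T   T   F   T   T   T   T   T   T   T
  6   T   T   F   T   T   F   T   T   T   T   T   T   T

7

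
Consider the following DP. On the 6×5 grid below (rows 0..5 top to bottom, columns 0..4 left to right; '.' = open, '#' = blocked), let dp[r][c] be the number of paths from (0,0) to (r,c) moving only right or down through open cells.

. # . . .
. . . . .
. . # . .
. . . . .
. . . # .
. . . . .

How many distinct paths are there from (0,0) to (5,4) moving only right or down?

r\c   0   1   2   3   4
  0   1   0   0   0   0
  1   1   1   1   1   1
  2   1   2   0   1   2
  3   1   3   3   4   6
  4   1   4   7   0   6
  5   1   5  12  12  18

18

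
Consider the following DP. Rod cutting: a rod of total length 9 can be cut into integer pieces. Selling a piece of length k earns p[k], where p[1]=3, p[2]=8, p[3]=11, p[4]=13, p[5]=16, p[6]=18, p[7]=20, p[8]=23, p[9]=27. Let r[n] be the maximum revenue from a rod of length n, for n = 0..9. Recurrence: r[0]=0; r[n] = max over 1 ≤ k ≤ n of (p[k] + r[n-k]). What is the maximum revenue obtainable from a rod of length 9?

   n    0    1    2    3    4    5    6    7    8    9
r[n]    0    3    8   11   16   19   24   27   32   35

35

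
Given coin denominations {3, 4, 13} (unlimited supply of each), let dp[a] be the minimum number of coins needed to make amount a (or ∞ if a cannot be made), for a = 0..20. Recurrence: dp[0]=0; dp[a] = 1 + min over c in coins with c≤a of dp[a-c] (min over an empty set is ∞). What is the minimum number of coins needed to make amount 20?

3

 a  0  1  2  3  4  5  6  7  8  9 10 11 12 13 14 15 16 17 18 19 20
dp  0  -  -  1  1  -  2  2  2  3  3  3  3  1  4  4  2  2  5  3  3
(- denotes ∞ / unreachable)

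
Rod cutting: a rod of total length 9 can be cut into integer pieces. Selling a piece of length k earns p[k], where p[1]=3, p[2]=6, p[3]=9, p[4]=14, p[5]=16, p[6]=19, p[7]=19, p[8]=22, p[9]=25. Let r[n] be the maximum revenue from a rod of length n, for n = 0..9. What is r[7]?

23

   n    0    1    2    3    4    5    6    7    8    9
r[n]    0    3    6    9   14   17   20   23   28   31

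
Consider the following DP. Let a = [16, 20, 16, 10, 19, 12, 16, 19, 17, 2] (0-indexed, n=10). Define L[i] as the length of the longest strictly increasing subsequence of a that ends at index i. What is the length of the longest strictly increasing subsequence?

   i    0    1    2    3    4    5    6    7    8    9
a[i]   16   20   16   10   19   12   16   19   17    2
L[i]    1    2    1    1    2    2    3    4    4    1

4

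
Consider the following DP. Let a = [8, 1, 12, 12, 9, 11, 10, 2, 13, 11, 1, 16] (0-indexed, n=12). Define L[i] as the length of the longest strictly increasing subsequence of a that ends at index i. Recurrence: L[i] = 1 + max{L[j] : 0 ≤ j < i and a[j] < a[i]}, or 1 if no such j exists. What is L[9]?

   i    0    1    2    3    4    5    6    7    8    9   10   11
a[i]    8    1   12   12    9   11   10    2   13   11    1   16
L[i]    1    1    2    2    2    3    3    2    4    4    1    5

4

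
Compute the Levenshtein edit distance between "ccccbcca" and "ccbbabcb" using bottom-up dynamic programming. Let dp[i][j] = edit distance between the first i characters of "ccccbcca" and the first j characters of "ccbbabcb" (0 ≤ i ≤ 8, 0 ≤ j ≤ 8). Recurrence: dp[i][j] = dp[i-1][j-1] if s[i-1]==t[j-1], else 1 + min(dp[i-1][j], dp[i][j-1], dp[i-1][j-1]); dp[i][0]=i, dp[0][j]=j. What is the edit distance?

   ''  c  c  b  b  a  b  c  b
''  0  1  2  3  4  5  6  7  8
 c  1  0  1  2  3  4  5  6  7
 c  2  1  0  1  2  3  4  5  6
 c  3  2  1  1  2  3  4  4  5
 c  4  3  2  2  2  3  4  4  5
 b  5  4  3  2  2  3  3  4  4
 c  6  5  4  3  3  3  4  3  4
 c  7  6  5  4  4  4  4  4  4
 a  8  7  6  5  5  4  5  5  5

5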